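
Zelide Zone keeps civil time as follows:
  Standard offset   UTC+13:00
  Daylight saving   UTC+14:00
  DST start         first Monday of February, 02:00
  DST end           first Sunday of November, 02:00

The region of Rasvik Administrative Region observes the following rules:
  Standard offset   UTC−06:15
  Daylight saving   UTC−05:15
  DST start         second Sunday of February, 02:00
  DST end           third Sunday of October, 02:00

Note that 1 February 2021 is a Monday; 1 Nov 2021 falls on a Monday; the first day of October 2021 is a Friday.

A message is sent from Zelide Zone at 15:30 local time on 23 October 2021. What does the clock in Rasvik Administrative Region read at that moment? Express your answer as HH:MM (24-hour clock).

19:15

1 February 2021 is a Monday, so the first Monday is February 1.
1 November 2021 is a Monday, so the first Sunday is November 7.
23 October 2021 lies within the daylight-saving period (1 February – 7 November), so Zelide Zone is on daylight time, UTC+14:00.
15:30 Zelide Zone − 14h = 01:30 UTC.
1 February 2021 is a Monday, so the first Sunday is February 7 and the second is February 14.
1 October 2021 is a Friday, so the first Sunday is October 3 and the third is October 17.
At the standard offset (UTC−06:15), 01:30 UTC − 6h15m = 19:15 Rasvik Administrative Region standard time (rolling into the previous day, 22 October 2021).
The standard-time date in Rasvik Administrative Region, 22 October 2021, does not fall between 14 February and 17 October, so daylight saving is not in effect and Rasvik Administrative Region is at UTC−06:15.
01:30 UTC − 6h15m = 19:15 Rasvik Administrative Region (rolling into the previous day, 22 October 2021).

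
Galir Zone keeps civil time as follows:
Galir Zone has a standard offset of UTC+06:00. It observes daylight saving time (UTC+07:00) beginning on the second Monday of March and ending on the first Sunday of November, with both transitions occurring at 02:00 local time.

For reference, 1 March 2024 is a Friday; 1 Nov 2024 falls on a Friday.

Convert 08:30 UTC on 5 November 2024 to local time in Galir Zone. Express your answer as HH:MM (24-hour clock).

14:30

1 March 2024 is a Friday, so the first Monday is March 4 and the second is March 11.
1 November 2024 is a Friday, so the first Sunday is November 3.
At the standard offset (UTC+06:00), 08:30 UTC + 6h = 14:30 Galir Zone standard time.
The standard-time date in Galir Zone, 5 November 2024, does not fall between 11 March and 3 November, so daylight saving is not in effect and Galir Zone is at UTC+06:00.
08:30 UTC + 6h = 14:30 local.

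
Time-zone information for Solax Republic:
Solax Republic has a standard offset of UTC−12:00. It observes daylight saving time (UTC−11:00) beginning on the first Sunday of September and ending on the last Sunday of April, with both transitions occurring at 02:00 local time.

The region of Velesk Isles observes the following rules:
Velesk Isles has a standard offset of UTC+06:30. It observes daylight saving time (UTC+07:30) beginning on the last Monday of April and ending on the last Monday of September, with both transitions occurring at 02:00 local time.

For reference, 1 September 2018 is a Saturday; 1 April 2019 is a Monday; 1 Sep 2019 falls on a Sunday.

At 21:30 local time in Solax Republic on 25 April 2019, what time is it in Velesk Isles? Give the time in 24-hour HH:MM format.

1 September 2018 is a Saturday, so the first Sunday is September 2.
1 April 2019 is a Monday, so Sundays fall on 7, 14, 21, 28; the last is April 28.
25 April 2019 lies within the daylight-saving period (2 September 2018 – 28 April 2019), so Solax Republic is on daylight time, UTC−11:00.
21:30 Solax Republic + 11h = 08:30 UTC (rolling into the next day, 26 April 2019).
1 April 2019 is a Monday, so Mondays fall on 1, 8, 15, 22, 29; the last is April 29.
1 September 2019 is a Sunday, so Mondays fall on 2, 9, 16, 23, 30; the last is September 30.
At the standard offset (UTC+06:30), 08:30 UTC + 6h30m = 15:00 Velesk Isles standard time.
The standard-time date in Velesk Isles, 26 April 2019, does not fall between 29 April and 30 September, so daylight saving is not in effect and Velesk Isles is at UTC+06:30.
08:30 UTC + 6h30m = 15:00 Velesk Isles.

15:00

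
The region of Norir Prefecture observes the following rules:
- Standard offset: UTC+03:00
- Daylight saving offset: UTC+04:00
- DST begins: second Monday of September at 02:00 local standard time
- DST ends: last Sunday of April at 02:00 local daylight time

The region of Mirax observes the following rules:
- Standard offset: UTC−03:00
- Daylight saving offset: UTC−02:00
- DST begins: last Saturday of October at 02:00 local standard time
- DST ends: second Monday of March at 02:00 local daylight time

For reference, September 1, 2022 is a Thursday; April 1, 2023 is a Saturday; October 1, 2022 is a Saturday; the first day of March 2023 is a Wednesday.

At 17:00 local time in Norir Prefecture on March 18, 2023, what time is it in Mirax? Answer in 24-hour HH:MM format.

10:00

1 September 2022 is a Thursday, so the first Monday is September 5 and the second is September 12.
1 April 2023 is a Saturday, so Sundays fall on 2, 9, 16, 23, 30; the last is April 30.
March 18, 2023 lies within the daylight-saving period (12 September 2022 – 30 April 2023), so Norir Prefecture is on daylight time, UTC+04:00.
17:00 Norir Prefecture − 4h = 13:00 UTC.
1 October 2022 is a Saturday, so Saturdays fall on 1, 8, 15, 22, 29; the last is October 29.
1 March 2023 is a Wednesday, so the first Monday is March 6 and the second is March 13.
At the standard offset (UTC−03:00), 13:00 UTC − 3h = 10:00 Mirax standard time.
The standard-time date in Mirax, March 18, 2023, is outside the daylight-saving period (29 October 2022 – 13 March 2023), so Mirax is on standard time, UTC−03:00.
13:00 UTC − 3h = 10:00 Mirax.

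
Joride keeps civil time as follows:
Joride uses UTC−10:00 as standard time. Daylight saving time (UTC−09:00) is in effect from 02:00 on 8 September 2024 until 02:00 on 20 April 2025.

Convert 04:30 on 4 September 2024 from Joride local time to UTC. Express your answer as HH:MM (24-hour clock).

Daylight saving runs 8 September 2024 – 20 April 2025; 4 September 2024 is outside that window, so Joride is on standard time at UTC−10:00.
04:30 local + 10h = 14:30 UTC.

14:30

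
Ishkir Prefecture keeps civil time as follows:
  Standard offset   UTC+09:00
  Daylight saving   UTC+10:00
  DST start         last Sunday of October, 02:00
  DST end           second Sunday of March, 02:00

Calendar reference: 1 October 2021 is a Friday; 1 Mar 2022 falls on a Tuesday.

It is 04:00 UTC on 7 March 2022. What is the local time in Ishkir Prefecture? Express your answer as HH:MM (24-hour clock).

1 October 2021 is a Friday, so Sundays fall on 3, 10, 17, 24, 31; the last is October 31.
1 March 2022 is a Tuesday, so the first Sunday is March 6 and the second is March 13.
At the standard offset (UTC+09:00), 04:00 UTC + 9h = 13:00 Ishkir Prefecture standard time.
The standard-time date in Ishkir Prefecture, 7 March 2022, falls between 31 October 2021 and 13 March 2022, so daylight saving is in effect and Ishkir Prefecture is at UTC+10:00.
04:00 UTC + 10h = 14:00 local.

14:00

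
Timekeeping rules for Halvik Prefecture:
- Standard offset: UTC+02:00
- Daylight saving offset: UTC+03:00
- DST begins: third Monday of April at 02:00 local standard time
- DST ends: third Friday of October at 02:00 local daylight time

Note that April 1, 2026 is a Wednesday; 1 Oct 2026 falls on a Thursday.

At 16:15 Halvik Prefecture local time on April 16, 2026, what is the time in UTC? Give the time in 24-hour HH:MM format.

1 April 2026 is a Wednesday, so the first Monday is April 6 and the third is April 20.
1 October 2026 is a Thursday, so the first Friday is October 2 and the third is October 16.
Daylight saving runs 20 April – 16 October; April 16, 2026 is outside that window, so Halvik Prefecture is on standard time at UTC+02:00.
16:15 local − 2h = 14:15 UTC.

14:15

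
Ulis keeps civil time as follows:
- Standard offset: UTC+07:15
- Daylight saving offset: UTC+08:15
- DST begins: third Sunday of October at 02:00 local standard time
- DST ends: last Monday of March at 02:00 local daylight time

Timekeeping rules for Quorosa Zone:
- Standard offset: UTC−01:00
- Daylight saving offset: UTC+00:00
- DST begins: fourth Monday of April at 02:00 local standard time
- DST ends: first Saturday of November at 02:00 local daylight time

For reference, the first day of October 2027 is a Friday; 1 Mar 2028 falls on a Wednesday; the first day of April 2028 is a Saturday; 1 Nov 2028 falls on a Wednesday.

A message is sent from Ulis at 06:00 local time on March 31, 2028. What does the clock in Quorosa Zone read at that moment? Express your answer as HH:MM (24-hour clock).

21:45

1 October 2027 is a Friday, so the first Sunday is October 3 and the third is October 17.
1 March 2028 is a Wednesday, so Mondays fall on 6, 13, 20, 27; the last is March 27.
March 31, 2028 does not fall between 17 October 2027 and 27 March 2028, so daylight saving is not in effect and Ulis is at UTC+07:15.
06:00 Ulis − 7h15m = 22:45 UTC (rolling into the previous day, 30 March 2028).
1 April 2028 is a Saturday, so the first Monday is April 3 and the fourth is April 24.
1 November 2028 is a Wednesday, so the first Saturday is November 4.
At the standard offset (UTC−01:00), 22:45 UTC − 1h = 21:45 Quorosa Zone standard time.
Daylight saving runs 24 April – 4 November; the standard-time date in Quorosa Zone, March 30, 2028, is outside that window, so Quorosa Zone is on standard time at UTC−01:00.
22:45 UTC − 1h = 21:45 Quorosa Zone.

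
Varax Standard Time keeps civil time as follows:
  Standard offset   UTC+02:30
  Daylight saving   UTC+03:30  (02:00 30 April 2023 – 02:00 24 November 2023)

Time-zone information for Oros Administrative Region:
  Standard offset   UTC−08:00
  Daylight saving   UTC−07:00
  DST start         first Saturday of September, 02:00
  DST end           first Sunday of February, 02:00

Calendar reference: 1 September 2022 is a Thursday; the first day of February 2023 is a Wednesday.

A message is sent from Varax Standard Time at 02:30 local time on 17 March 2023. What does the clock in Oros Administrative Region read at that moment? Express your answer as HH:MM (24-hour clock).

17 March 2023 does not fall between 30 April and 24 November, so daylight saving is not in effect and Varax Standard Time is at UTC+02:30.
02:30 Varax Standard Time − 2h30m = 00:00 UTC.
1 September 2022 is a Thursday, so the first Saturday is September 3.
1 February 2023 is a Wednesday, so the first Sunday is February 5.
At the standard offset (UTC−08:00), 00:00 UTC − 8h = 16:00 Oros Administrative Region standard time (rolling into the previous day, 16 March 2023).
Daylight saving runs 3 September 2022 – 5 February 2023; the standard-time date in Oros Administrative Region, 16 March 2023, is outside that window, so Oros Administrative Region is on standard time at UTC−08:00.
00:00 UTC − 8h = 16:00 Oros Administrative Region (rolling into the previous day, 16 March 2023).

16:00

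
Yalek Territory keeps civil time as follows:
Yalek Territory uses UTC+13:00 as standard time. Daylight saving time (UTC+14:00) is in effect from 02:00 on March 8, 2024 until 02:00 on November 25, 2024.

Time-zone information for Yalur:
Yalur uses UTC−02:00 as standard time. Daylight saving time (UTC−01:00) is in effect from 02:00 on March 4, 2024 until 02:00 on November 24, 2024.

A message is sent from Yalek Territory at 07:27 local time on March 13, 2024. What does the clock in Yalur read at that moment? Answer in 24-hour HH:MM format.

16:27

March 13, 2024 falls between 8 March and 25 November, so daylight saving is in effect and Yalek Territory is at UTC+14:00.
07:27 Yalek Territory − 14h = 17:27 UTC (rolling into the previous day, 12 March 2024).
At the standard offset (UTC−02:00), 17:27 UTC − 2h = 15:27 Yalur standard time.
Daylight saving runs 4 March – 24 November; the standard-time date in Yalur, March 12, 2024, is inside that window, so Yalur is at UTC−01:00.
17:27 UTC − 1h = 16:27 Yalur.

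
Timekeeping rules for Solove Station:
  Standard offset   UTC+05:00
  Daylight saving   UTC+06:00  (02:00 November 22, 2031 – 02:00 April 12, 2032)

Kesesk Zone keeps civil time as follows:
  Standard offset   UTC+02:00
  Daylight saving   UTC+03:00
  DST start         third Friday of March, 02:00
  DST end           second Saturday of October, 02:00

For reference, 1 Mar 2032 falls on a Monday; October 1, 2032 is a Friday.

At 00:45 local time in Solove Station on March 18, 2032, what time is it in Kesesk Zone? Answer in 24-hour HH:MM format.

March 18, 2032 falls between 22 November 2031 and 12 April 2032, so daylight saving is in effect and Solove Station is at UTC+06:00.
00:45 Solove Station − 6h = 18:45 UTC (rolling into the previous day, 17 March 2032).
1 March 2032 is a Monday, so the first Friday is March 5 and the third is March 19.
1 October 2032 is a Friday, so the first Saturday is October 2 and the second is October 9.
At the standard offset (UTC+02:00), 18:45 UTC + 2h = 20:45 Kesesk Zone standard time.
Daylight saving runs 19 March – 9 October; the standard-time date in Kesesk Zone, March 17, 2032, is outside that window, so Kesesk Zone is on standard time at UTC+02:00.
18:45 UTC + 2h = 20:45 Kesesk Zone.

20:45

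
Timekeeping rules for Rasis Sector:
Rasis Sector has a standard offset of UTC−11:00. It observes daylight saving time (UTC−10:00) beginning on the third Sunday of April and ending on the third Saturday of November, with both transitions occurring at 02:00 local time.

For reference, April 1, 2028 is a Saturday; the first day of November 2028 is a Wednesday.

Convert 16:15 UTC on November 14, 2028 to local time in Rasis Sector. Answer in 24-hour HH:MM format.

1 April 2028 is a Saturday, so the first Sunday is April 2 and the third is April 16.
1 November 2028 is a Wednesday, so the first Saturday is November 4 and the third is November 18.
At the standard offset (UTC−11:00), 16:15 UTC − 11h = 05:15 Rasis Sector standard time.
Daylight saving runs 16 April – 18 November; the standard-time date in Rasis Sector, November 14, 2028, is inside that window, so Rasis Sector is at UTC−10:00.
16:15 UTC − 10h = 06:15 local.

06:15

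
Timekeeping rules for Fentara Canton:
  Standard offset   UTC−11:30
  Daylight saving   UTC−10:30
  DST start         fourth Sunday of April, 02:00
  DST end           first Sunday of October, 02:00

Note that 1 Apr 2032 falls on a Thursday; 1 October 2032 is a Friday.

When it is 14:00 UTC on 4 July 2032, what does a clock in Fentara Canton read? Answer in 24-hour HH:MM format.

1 April 2032 is a Thursday, so the first Sunday is April 4 and the fourth is April 25.
1 October 2032 is a Friday, so the first Sunday is October 3.
At the standard offset (UTC−11:30), 14:00 UTC − 11h30m = 02:30 Fentara Canton standard time.
The standard-time date in Fentara Canton, 4 July 2032, lies within the daylight-saving period (25 April – 3 October), so Fentara Canton is on daylight time, UTC−10:30.
14:00 UTC − 10h30m = 03:30 local.

03:30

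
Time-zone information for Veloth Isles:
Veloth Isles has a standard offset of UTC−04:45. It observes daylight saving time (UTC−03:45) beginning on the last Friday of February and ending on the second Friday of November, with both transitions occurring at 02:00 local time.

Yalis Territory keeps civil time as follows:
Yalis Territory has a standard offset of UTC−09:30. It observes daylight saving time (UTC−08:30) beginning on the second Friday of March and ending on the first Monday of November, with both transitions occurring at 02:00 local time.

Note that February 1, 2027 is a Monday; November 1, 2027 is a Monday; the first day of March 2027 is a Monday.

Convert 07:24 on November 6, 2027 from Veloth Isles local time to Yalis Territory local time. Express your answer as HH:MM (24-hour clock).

1 February 2027 is a Monday, so Fridays fall on 5, 12, 19, 26; the last is February 26.
1 November 2027 is a Monday, so the first Friday is November 5 and the second is November 12.
November 6, 2027 falls between 26 February and 12 November, so daylight saving is in effect and Veloth Isles is at UTC−03:45.
07:24 Veloth Isles + 3h45m = 11:09 UTC.
1 March 2027 is a Monday, so the first Friday is March 5 and the second is March 12.
1 November 2027 is a Monday, so the first Monday is November 1.
At the standard offset (UTC−09:30), 11:09 UTC − 9h30m = 01:39 Yalis Territory standard time.
The standard-time date in Yalis Territory, November 6, 2027, does not fall between 12 March and 1 November, so daylight saving is not in effect and Yalis Territory is at UTC−09:30.
11:09 UTC − 9h30m = 01:39 Yalis Territory.

01:39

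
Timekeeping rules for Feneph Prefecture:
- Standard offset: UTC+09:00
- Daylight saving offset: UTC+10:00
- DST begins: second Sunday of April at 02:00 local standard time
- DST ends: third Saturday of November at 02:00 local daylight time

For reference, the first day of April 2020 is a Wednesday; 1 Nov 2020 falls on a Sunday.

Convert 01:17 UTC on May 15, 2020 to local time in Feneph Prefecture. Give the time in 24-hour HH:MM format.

11:17

1 April 2020 is a Wednesday, so the first Sunday is April 5 and the second is April 12.
1 November 2020 is a Sunday, so the first Saturday is November 7 and the third is November 21.
At the standard offset (UTC+09:00), 01:17 UTC + 9h = 10:17 Feneph Prefecture standard time.
The standard-time date in Feneph Prefecture, May 15, 2020, falls between 12 April and 21 November, so daylight saving is in effect and Feneph Prefecture is at UTC+10:00.
01:17 UTC + 10h = 11:17 local.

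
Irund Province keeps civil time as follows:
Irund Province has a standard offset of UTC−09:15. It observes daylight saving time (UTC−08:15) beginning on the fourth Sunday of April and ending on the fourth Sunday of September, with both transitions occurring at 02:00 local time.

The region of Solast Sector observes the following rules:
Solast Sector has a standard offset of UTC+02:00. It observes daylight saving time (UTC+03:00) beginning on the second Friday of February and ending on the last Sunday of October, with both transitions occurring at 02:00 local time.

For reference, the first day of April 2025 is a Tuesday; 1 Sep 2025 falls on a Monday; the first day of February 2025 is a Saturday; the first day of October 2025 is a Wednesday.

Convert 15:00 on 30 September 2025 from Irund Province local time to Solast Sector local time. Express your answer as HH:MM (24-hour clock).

1 April 2025 is a Tuesday, so the first Sunday is April 6 and the fourth is April 27.
1 September 2025 is a Monday, so the first Sunday is September 7 and the fourth is September 28.
30 September 2025 is outside the daylight-saving period (27 April – 28 September), so Irund Province is on standard time, UTC−09:15.
15:00 Irund Province + 9h15m = 00:15 UTC (rolling into the next day, 1 October 2025).
1 February 2025 is a Saturday, so the first Friday is February 7 and the second is February 14.
1 October 2025 is a Wednesday, so Sundays fall on 5, 12, 19, 26; the last is October 26.
At the standard offset (UTC+02:00), 00:15 UTC + 2h = 02:15 Solast Sector standard time.
The standard-time date in Solast Sector, 1 October 2025, falls between 14 February and 26 October, so daylight saving is in effect and Solast Sector is at UTC+03:00.
00:15 UTC + 3h = 03:15 Solast Sector.

03:15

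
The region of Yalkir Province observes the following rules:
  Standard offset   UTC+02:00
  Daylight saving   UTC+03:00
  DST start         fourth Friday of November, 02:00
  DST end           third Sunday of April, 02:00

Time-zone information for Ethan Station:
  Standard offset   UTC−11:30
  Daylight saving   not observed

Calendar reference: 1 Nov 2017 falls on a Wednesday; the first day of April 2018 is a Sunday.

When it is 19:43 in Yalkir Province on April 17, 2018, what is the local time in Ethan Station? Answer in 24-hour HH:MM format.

1 November 2017 is a Wednesday, so the first Friday is November 3 and the fourth is November 24.
1 April 2018 is a Sunday, so the first Sunday is April 1 and the third is April 15.
Daylight saving runs 24 November 2017 – 15 April 2018; April 17, 2018 is outside that window, so Yalkir Province is on standard time at UTC+02:00.
19:43 Yalkir Province − 2h = 17:43 UTC.
Ethan Station stays on UTC−11:30 all year.
17:43 UTC − 11h30m = 06:13 Ethan Station.

06:13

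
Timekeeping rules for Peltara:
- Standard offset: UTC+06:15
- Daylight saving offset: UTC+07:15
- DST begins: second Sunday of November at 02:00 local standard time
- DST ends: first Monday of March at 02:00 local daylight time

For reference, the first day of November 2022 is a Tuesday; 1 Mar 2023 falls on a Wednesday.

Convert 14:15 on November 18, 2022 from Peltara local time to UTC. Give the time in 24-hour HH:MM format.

07:00

1 November 2022 is a Tuesday, so the first Sunday is November 6 and the second is November 13.
1 March 2023 is a Wednesday, so the first Monday is March 6.
November 18, 2022 lies within the daylight-saving period (13 November 2022 – 6 March 2023), so Peltara is on daylight time, UTC+07:15.
14:15 local − 7h15m = 07:00 UTC.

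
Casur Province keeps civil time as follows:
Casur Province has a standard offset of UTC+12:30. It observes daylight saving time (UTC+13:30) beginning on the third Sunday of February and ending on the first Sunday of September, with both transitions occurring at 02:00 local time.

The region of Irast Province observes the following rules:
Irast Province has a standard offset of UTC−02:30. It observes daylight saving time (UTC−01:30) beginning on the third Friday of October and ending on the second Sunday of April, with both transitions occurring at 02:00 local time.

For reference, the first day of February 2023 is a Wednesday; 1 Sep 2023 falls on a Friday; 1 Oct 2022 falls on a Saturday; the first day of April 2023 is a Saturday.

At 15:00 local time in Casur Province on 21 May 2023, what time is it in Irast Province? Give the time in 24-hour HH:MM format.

1 February 2023 is a Wednesday, so the first Sunday is February 5 and the third is February 19.
1 September 2023 is a Friday, so the first Sunday is September 3.
21 May 2023 falls between 19 February and 3 September, so daylight saving is in effect and Casur Province is at UTC+13:30.
15:00 Casur Province − 13h30m = 01:30 UTC.
1 October 2022 is a Saturday, so the first Friday is October 7 and the third is October 21.
1 April 2023 is a Saturday, so the first Sunday is April 2 and the second is April 9.
At the standard offset (UTC−02:30), 01:30 UTC − 2h30m = 23:00 Irast Province standard time (rolling into the previous day, 20 May 2023).
The standard-time date in Irast Province, 20 May 2023, is outside the daylight-saving period (21 October 2022 – 9 April 2023), so Irast Province is on standard time, UTC−02:30.
01:30 UTC − 2h30m = 23:00 Irast Province (rolling into the previous day, 20 May 2023).

23:00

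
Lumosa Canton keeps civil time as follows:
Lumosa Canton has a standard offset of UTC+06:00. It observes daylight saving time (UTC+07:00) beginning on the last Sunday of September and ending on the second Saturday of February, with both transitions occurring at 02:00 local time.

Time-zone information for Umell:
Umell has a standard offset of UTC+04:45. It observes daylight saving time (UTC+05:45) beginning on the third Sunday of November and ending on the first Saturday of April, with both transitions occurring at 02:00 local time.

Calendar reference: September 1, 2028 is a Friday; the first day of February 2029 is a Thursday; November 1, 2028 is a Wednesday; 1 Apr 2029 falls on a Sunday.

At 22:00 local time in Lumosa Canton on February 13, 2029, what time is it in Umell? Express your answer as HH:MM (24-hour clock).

1 September 2028 is a Friday, so Sundays fall on 3, 10, 17, 24; the last is September 24.
1 February 2029 is a Thursday, so the first Saturday is February 3 and the second is February 10.
February 13, 2029 does not fall between 24 September 2028 and 10 February 2029, so daylight saving is not in effect and Lumosa Canton is at UTC+06:00.
22:00 Lumosa Canton − 6h = 16:00 UTC.
1 November 2028 is a Wednesday, so the first Sunday is November 5 and the third is November 19.
1 April 2029 is a Sunday, so the first Saturday is April 7.
At the standard offset (UTC+04:45), 16:00 UTC + 4h45m = 20:45 Umell standard time.
The standard-time date in Umell, February 13, 2029, falls between 19 November 2028 and 7 April 2029, so daylight saving is in effect and Umell is at UTC+05:45.
16:00 UTC + 5h45m = 21:45 Umell.

21:45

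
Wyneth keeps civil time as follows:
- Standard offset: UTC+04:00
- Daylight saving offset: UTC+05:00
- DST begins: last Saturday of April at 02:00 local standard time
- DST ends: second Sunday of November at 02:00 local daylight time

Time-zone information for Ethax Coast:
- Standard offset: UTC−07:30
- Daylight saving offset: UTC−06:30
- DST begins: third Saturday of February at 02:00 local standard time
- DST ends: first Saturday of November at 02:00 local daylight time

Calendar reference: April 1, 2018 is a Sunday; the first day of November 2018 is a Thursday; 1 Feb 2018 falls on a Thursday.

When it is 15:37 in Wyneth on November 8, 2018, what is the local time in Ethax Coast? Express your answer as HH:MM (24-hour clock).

1 April 2018 is a Sunday, so Saturdays fall on 7, 14, 21, 28; the last is April 28.
1 November 2018 is a Thursday, so the first Sunday is November 4 and the second is November 11.
November 8, 2018 lies within the daylight-saving period (28 April – 11 November), so Wyneth is on daylight time, UTC+05:00.
15:37 Wyneth − 5h = 10:37 UTC.
1 February 2018 is a Thursday, so the first Saturday is February 3 and the third is February 17.
1 November 2018 is a Thursday, so the first Saturday is November 3.
At the standard offset (UTC−07:30), 10:37 UTC − 7h30m = 03:07 Ethax Coast standard time.
The standard-time date in Ethax Coast, November 8, 2018, does not fall between 17 February and 3 November, so daylight saving is not in effect and Ethax Coast is at UTC−07:30.
10:37 UTC − 7h30m = 03:07 Ethax Coast.

03:07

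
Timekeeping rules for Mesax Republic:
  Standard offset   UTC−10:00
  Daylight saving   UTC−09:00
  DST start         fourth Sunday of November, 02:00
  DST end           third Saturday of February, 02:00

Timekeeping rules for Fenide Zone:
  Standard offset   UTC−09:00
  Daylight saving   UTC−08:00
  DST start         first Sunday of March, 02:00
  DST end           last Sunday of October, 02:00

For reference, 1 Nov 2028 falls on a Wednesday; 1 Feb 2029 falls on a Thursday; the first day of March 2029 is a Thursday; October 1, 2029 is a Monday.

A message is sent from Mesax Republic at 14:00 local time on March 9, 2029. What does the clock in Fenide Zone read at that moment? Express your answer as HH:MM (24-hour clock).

16:00

1 November 2028 is a Wednesday, so the first Sunday is November 5 and the fourth is November 26.
1 February 2029 is a Thursday, so the first Saturday is February 3 and the third is February 17.
Daylight saving runs 26 November 2028 – 17 February 2029; March 9, 2029 is outside that window, so Mesax Republic is on standard time at UTC−10:00.
14:00 Mesax Republic + 10h = 00:00 UTC (rolling into the next day, 10 March 2029).
1 March 2029 is a Thursday, so the first Sunday is March 4.
1 October 2029 is a Monday, so Sundays fall on 7, 14, 21, 28; the last is October 28.
At the standard offset (UTC−09:00), 00:00 UTC − 9h = 15:00 Fenide Zone standard time (rolling into the previous day, 9 March 2029).
Daylight saving runs 4 March – 28 October; the standard-time date in Fenide Zone, March 9, 2029, is inside that window, so Fenide Zone is at UTC−08:00.
00:00 UTC − 8h = 16:00 Fenide Zone (rolling into the previous day, 9 March 2029).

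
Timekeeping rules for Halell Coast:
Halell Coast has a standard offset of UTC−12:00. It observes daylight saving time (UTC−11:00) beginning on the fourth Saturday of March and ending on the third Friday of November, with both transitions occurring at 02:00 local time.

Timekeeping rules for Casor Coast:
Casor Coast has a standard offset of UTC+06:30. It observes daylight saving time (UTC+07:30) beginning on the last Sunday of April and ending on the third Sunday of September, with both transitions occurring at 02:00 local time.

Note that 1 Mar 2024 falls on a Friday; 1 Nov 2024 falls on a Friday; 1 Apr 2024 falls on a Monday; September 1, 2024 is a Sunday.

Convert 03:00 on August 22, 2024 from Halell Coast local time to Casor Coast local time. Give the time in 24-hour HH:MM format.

1 March 2024 is a Friday, so the first Saturday is March 2 and the fourth is March 23.
1 November 2024 is a Friday, so the first Friday is November 1 and the third is November 15.
August 22, 2024 falls between 23 March and 15 November, so daylight saving is in effect and Halell Coast is at UTC−11:00.
03:00 Halell Coast + 11h = 14:00 UTC.
1 April 2024 is a Monday, so Sundays fall on 7, 14, 21, 28; the last is April 28.
1 September 2024 is a Sunday, so the first Sunday is September 1 and the third is September 15.
At the standard offset (UTC+06:30), 14:00 UTC + 6h30m = 20:30 Casor Coast standard time.
The standard-time date in Casor Coast, August 22, 2024, falls between 28 April and 15 September, so daylight saving is in effect and Casor Coast is at UTC+07:30.
14:00 UTC + 7h30m = 21:30 Casor Coast.

21:30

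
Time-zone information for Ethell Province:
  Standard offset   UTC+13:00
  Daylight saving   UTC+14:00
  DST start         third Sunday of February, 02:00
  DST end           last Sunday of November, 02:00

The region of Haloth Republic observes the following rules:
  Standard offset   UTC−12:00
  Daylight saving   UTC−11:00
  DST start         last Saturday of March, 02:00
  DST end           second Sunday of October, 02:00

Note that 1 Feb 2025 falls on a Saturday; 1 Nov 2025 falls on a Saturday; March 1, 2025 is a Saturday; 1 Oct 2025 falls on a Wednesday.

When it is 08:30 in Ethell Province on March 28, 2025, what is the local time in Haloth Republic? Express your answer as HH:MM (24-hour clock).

1 February 2025 is a Saturday, so the first Sunday is February 2 and the third is February 16.
1 November 2025 is a Saturday, so Sundays fall on 2, 9, 16, 23, 30; the last is November 30.
March 28, 2025 lies within the daylight-saving period (16 February – 30 November), so Ethell Province is on daylight time, UTC+14:00.
08:30 Ethell Province − 14h = 18:30 UTC (rolling into the previous day, 27 March 2025).
1 March 2025 is a Saturday, so Saturdays fall on 1, 8, 15, 22, 29; the last is March 29.
1 October 2025 is a Wednesday, so the first Sunday is October 5 and the second is October 12.
At the standard offset (UTC−12:00), 18:30 UTC − 12h = 06:30 Haloth Republic standard time.
Daylight saving runs 29 March – 12 October; the standard-time date in Haloth Republic, March 27, 2025, is outside that window, so Haloth Republic is on standard time at UTC−12:00.
18:30 UTC − 12h = 06:30 Haloth Republic.

06:30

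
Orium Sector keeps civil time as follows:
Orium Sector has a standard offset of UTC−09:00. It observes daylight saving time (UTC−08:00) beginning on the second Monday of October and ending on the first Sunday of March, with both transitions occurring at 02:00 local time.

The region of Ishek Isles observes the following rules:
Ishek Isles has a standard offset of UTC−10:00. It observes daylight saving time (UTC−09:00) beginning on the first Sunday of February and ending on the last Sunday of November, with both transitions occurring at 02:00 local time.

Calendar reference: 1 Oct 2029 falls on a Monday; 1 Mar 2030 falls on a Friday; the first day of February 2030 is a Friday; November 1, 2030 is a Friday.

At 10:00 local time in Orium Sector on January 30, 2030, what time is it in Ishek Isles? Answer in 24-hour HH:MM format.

1 October 2029 is a Monday, so the first Monday is October 1 and the second is October 8.
1 March 2030 is a Friday, so the first Sunday is March 3.
Daylight saving runs 8 October 2029 – 3 March 2030; January 30, 2030 is inside that window, so Orium Sector is at UTC−08:00.
10:00 Orium Sector + 8h = 18:00 UTC.
1 February 2030 is a Friday, so the first Sunday is February 3.
1 November 2030 is a Friday, so Sundays fall on 3, 10, 17, 24; the last is November 24.
At the standard offset (UTC−10:00), 18:00 UTC − 10h = 08:00 Ishek Isles standard time.
The standard-time date in Ishek Isles, January 30, 2030, is outside the daylight-saving period (3 February – 24 November), so Ishek Isles is on standard time, UTC−10:00.
18:00 UTC − 10h = 08:00 Ishek Isles.

08:00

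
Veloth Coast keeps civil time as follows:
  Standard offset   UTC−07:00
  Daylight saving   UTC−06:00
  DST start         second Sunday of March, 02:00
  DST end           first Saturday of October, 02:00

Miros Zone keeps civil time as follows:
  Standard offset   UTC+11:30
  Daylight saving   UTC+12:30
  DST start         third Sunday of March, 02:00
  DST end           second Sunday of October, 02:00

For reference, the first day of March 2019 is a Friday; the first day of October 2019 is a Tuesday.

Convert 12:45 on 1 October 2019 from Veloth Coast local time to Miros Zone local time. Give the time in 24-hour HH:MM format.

07:15

1 March 2019 is a Friday, so the first Sunday is March 3 and the second is March 10.
1 October 2019 is a Tuesday, so the first Saturday is October 5.
1 October 2019 falls between 10 March and 5 October, so daylight saving is in effect and Veloth Coast is at UTC−06:00.
12:45 Veloth Coast + 6h = 18:45 UTC.
1 March 2019 is a Friday, so the first Sunday is March 3 and the third is March 17.
1 October 2019 is a Tuesday, so the first Sunday is October 6 and the second is October 13.
At the standard offset (UTC+11:30), 18:45 UTC + 11h30m = 06:15 Miros Zone standard time (rolling into the next day, 2 October 2019).
The standard-time date in Miros Zone, 2 October 2019, falls between 17 March and 13 October, so daylight saving is in effect and Miros Zone is at UTC+12:30.
18:45 UTC + 12h30m = 07:15 Miros Zone (rolling into the next day, 2 October 2019).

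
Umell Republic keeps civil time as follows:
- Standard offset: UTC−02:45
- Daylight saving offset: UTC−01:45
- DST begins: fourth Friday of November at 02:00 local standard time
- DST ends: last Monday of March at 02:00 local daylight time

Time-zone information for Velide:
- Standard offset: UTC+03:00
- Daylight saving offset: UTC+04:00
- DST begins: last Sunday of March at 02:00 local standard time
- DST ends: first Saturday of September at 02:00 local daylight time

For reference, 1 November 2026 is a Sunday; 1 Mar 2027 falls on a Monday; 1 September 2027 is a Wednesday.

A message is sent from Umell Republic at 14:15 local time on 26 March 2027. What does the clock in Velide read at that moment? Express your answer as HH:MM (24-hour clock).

19:00

1 November 2026 is a Sunday, so the first Friday is November 6 and the fourth is November 27.
1 March 2027 is a Monday, so Mondays fall on 1, 8, 15, 22, 29; the last is March 29.
Daylight saving runs 27 November 2026 – 29 March 2027; 26 March 2027 is inside that window, so Umell Republic is at UTC−01:45.
14:15 Umell Republic + 1h45m = 16:00 UTC.
1 March 2027 is a Monday, so Sundays fall on 7, 14, 21, 28; the last is March 28.
1 September 2027 is a Wednesday, so the first Saturday is September 4.
At the standard offset (UTC+03:00), 16:00 UTC + 3h = 19:00 Velide standard time.
The standard-time date in Velide, 26 March 2027, is outside the daylight-saving period (28 March – 4 September), so Velide is on standard time, UTC+03:00.
16:00 UTC + 3h = 19:00 Velide.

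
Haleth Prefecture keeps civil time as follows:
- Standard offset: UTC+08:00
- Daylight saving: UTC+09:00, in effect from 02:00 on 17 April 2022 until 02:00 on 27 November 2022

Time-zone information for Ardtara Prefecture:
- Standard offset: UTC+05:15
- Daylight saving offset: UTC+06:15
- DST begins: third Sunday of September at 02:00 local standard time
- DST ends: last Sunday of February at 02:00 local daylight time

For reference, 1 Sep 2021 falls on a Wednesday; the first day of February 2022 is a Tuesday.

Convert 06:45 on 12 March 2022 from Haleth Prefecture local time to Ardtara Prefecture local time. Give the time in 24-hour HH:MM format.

04:00

Daylight saving runs 17 April – 27 November; 12 March 2022 is outside that window, so Haleth Prefecture is on standard time at UTC+08:00.
06:45 Haleth Prefecture − 8h = 22:45 UTC (rolling into the previous day, 11 March 2022).
1 September 2021 is a Wednesday, so the first Sunday is September 5 and the third is September 19.
1 February 2022 is a Tuesday, so Sundays fall on 6, 13, 20, 27; the last is February 27.
At the standard offset (UTC+05:15), 22:45 UTC + 5h15m = 04:00 Ardtara Prefecture standard time (rolling into the next day, 12 March 2022).
Daylight saving runs 19 September 2021 – 27 February 2022; the standard-time date in Ardtara Prefecture, 12 March 2022, is outside that window, so Ardtara Prefecture is on standard time at UTC+05:15.
22:45 UTC + 5h15m = 04:00 Ardtara Prefecture (rolling into the next day, 12 March 2022).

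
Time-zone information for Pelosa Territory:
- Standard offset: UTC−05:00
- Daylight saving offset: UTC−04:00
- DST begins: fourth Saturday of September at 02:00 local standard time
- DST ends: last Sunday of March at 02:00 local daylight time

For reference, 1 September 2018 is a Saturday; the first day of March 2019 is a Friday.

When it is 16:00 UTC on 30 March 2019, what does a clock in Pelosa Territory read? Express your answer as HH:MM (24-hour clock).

1 September 2018 is a Saturday, so the first Saturday is September 1 and the fourth is September 22.
1 March 2019 is a Friday, so Sundays fall on 3, 10, 17, 24, 31; the last is March 31.
At the standard offset (UTC−05:00), 16:00 UTC − 5h = 11:00 Pelosa Territory standard time.
The standard-time date in Pelosa Territory, 30 March 2019, falls between 22 September 2018 and 31 March 2019, so daylight saving is in effect and Pelosa Territory is at UTC−04:00.
16:00 UTC − 4h = 12:00 local.

12:00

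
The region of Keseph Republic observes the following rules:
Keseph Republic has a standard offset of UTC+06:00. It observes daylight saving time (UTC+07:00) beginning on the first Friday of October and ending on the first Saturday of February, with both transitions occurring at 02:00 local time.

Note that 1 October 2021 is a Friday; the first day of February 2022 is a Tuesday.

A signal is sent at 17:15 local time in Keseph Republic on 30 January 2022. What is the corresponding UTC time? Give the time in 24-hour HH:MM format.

1 October 2021 is a Friday, so the first Friday is October 1.
1 February 2022 is a Tuesday, so the first Saturday is February 5.
30 January 2022 falls between 1 October 2021 and 5 February 2022, so daylight saving is in effect and Keseph Republic is at UTC+07:00.
17:15 local − 7h = 10:15 UTC.

10:15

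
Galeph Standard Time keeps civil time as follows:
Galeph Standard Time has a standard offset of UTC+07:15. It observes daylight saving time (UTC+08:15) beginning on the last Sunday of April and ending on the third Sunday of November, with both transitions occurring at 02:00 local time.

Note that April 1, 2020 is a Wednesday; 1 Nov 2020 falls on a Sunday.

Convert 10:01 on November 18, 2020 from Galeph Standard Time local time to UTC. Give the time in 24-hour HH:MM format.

1 April 2020 is a Wednesday, so Sundays fall on 5, 12, 19, 26; the last is April 26.
1 November 2020 is a Sunday, so the first Sunday is November 1 and the third is November 15.
Daylight saving runs 26 April – 15 November; November 18, 2020 is outside that window, so Galeph Standard Time is on standard time at UTC+07:15.
10:01 local − 7h15m = 02:46 UTC.

02:46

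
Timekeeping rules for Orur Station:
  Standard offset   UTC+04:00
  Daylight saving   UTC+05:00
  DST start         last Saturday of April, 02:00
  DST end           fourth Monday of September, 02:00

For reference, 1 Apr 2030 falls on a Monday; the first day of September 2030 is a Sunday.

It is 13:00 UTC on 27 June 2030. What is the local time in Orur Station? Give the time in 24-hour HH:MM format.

18:00

1 April 2030 is a Monday, so Saturdays fall on 6, 13, 20, 27; the last is April 27.
1 September 2030 is a Sunday, so the first Monday is September 2 and the fourth is September 23.
At the standard offset (UTC+04:00), 13:00 UTC + 4h = 17:00 Orur Station standard time.
The standard-time date in Orur Station, 27 June 2030, lies within the daylight-saving period (27 April – 23 September), so Orur Station is on daylight time, UTC+05:00.
13:00 UTC + 5h = 18:00 local.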